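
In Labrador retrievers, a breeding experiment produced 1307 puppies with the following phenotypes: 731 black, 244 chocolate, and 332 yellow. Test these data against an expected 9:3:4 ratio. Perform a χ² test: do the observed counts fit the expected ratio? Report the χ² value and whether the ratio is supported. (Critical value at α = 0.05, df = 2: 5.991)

0.113; consistent

The 9:3:4 ratio has 16 parts, so with N = 1307 the expected counts are:
  black: 1307 × 9/16 = 735.1875
  chocolate: 1307 × 3/16 = 245.0625
  yellow: 1307 × 4/16 = 326.75
χ² = Σ (O − E)² / E
  black: (731 − 735.1875)² / 735.1875 = 0.0239
  chocolate: (244 − 245.0625)² / 245.0625 = 0.0046
  yellow: (332 − 326.75)² / 326.75 = 0.0844
χ² = 0.0239 + 0.0046 + 0.0844 = 0.1129 ≈ 0.113
Degrees of freedom = 3 − 1 = 2; critical value at α = 0.05 is 5.991.
Since 0.113 < 5.991, we fail to reject the null hypothesis — the data are consistent with the 9:3:4 ratio.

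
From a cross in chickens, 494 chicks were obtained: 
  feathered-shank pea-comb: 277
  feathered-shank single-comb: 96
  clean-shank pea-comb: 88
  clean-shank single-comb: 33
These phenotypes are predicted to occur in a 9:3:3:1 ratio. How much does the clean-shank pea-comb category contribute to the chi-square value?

0.231

Total ratio parts = 16. Expected numbers out of 494:
  feathered-shank pea-comb: 494 × 9/16 = 277.875
  feathered-shank single-comb: 494 × 3/16 = 92.625
  clean-shank pea-comb: 494 × 3/16 = 92.625
  clean-shank single-comb: 494 × 1/16 = 30.875
Contribution of clean-shank pea-comb: (88 − 92.625)² / 92.625 = 0.2309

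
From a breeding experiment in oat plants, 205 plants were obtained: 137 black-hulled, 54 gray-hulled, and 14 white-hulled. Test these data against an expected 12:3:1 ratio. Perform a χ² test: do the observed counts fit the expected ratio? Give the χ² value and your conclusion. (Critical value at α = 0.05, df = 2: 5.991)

8.236; not consistent

Expected counts for N = 205 under a 12:3:1 ratio (total parts = 16):
  black-hulled: 205 × 12/16 = 153.75
  gray-hulled: 205 × 3/16 = 38.4375
  white-hulled: 205 × 1/16 = 12.8125
χ² = Σ (O − E)² / E
  black-hulled: (137 − 153.75)² / 153.75 = 1.8248
  gray-hulled: (54 − 38.4375)² / 38.4375 = 6.3009
  white-hulled: (14 − 12.8125)² / 12.8125 = 0.1101
χ² = 1.8248 + 6.3009 + 0.1101 = 8.2358 ≈ 8.236
Degrees of freedom = 3 − 1 = 2; critical value at α = 0.05 is 5.991.
Since 8.236 > 5.991, we reject the null hypothesis — the data do not fit the 12:3:1 ratio.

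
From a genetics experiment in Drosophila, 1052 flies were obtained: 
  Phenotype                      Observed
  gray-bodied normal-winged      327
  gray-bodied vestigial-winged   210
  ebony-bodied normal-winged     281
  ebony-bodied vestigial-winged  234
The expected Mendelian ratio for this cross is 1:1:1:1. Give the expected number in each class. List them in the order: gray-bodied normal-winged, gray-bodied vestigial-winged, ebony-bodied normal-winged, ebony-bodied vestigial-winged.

263, 263, 263, 263

Under the 1:1:1:1 hypothesis (Σ ratio = 4, N = 1052):
  gray-bodied normal-winged: 1052 × 1/4 = 263
  gray-bodied vestigial-winged: 1052 × 1/4 = 263
  ebony-bodied normal-winged: 1052 × 1/4 = 263
  ebony-bodied vestigial-winged: 1052 × 1/4 = 263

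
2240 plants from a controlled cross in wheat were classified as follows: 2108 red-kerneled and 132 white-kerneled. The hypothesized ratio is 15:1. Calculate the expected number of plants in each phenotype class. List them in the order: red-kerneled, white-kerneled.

2100, 140

Under the 15:1 hypothesis (Σ ratio = 16, N = 2240):
  red-kerneled: 2240 × 15/16 = 2100
  white-kerneled: 2240 × 1/16 = 140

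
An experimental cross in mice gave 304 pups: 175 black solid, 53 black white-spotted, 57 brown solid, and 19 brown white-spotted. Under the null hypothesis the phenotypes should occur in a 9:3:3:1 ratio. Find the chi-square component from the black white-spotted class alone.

Under the 9:3:3:1 hypothesis (Σ ratio = 16, N = 304):
  black solid: 304 × 9/16 = 171
  black white-spotted: 304 × 3/16 = 57
  brown solid: 304 × 3/16 = 57
  brown white-spotted: 304 × 1/16 = 19
Contribution of black white-spotted: (53 − 57)² / 57 = 0.2807

0.281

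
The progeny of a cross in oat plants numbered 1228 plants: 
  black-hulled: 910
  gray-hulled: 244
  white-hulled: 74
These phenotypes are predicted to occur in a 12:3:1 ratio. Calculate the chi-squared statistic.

1.051

The 12:3:1 ratio has 16 parts, so with N = 1228 the expected counts are:
  black-hulled: 1228 × 12/16 = 921
  gray-hulled: 1228 × 3/16 = 230.25
  white-hulled: 1228 × 1/16 = 76.75
χ² = Σ (O − E)² / E
  black-hulled: (910 − 921)² / 921 = 0.1314
  gray-hulled: (244 − 230.25)² / 230.25 = 0.8211
  white-hulled: (74 − 76.75)² / 76.75 = 0.0985
χ² = 0.1314 + 0.8211 + 0.0985 = 1.051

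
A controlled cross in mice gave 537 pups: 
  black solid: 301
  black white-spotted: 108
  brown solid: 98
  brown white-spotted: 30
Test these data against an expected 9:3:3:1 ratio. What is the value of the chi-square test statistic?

0.985

Expected counts for N = 537 under a 9:3:3:1 ratio (total parts = 16):
  black solid: 537 × 9/16 = 302.0625
  black white-spotted: 537 × 3/16 = 100.6875
  brown solid: 537 × 3/16 = 100.6875
  brown white-spotted: 537 × 1/16 = 33.5625
χ² = Σ (O − E)² / E
  black solid: (301 − 302.0625)² / 302.0625 = 0.0037
  black white-spotted: (108 − 100.6875)² / 100.6875 = 0.5311
  brown solid: (98 − 100.6875)² / 100.6875 = 0.0717
  brown white-spotted: (30 − 33.5625)² / 33.5625 = 0.3781
χ² = 0.0037 + 0.5311 + 0.0717 + 0.3781 = 0.9846 ≈ 0.985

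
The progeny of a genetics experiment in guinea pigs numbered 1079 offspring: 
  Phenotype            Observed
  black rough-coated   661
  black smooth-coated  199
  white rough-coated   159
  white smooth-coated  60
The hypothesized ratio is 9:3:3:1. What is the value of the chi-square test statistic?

14.963

Under the 9:3:3:1 hypothesis (Σ ratio = 16, N = 1079):
  black rough-coated: 1079 × 9/16 = 606.9375
  black smooth-coated: 1079 × 3/16 = 202.3125
  white rough-coated: 1079 × 3/16 = 202.3125
  white smooth-coated: 1079 × 1/16 = 67.4375
χ² = Σ (O − E)² / E
  black rough-coated: (661 − 606.9375)² / 606.9375 = 4.8156
  black smooth-coated: (199 − 202.3125)² / 202.3125 = 0.0542
  white rough-coated: (159 − 202.3125)² / 202.3125 = 9.2726
  white smooth-coated: (60 − 67.4375)² / 67.4375 = 0.8203
χ² = 4.8156 + 0.0542 + 9.2726 + 0.8203 = 14.9627 ≈ 14.963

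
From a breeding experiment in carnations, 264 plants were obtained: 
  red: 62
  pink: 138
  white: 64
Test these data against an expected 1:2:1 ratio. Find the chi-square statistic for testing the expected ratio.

Total ratio parts = 4. Expected numbers out of 264:
  red: 264 × 1/4 = 66
  pink: 264 × 2/4 = 132
  white: 264 × 1/4 = 66
χ² = Σ (O − E)² / E
  red: (62 − 66)² / 66 = 0.2424
  pink: (138 − 132)² / 132 = 0.2727
  white: (64 − 66)² / 66 = 0.0606
χ² = 0.2424 + 0.2727 + 0.0606 = 0.5757 ≈ 0.576

0.576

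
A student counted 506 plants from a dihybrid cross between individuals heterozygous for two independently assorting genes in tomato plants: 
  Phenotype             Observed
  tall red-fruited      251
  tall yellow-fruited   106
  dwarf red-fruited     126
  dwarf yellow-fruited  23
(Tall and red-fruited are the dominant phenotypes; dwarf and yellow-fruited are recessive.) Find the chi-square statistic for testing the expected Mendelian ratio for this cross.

17.840

A dihybrid F₂ with independent assortment and complete dominance at both loci gives a 9:3:3:1 phenotypic ratio.
The 9:3:3:1 ratio has 16 parts, so with N = 506 the expected counts are:
  tall red-fruited: 506 × 9/16 = 284.625
  tall yellow-fruited: 506 × 3/16 = 94.875
  dwarf red-fruited: 506 × 3/16 = 94.875
  dwarf yellow-fruited: 506 × 1/16 = 31.625
χ² = Σ (O − E)² / E
  tall red-fruited: (251 − 284.625)² / 284.625 = 3.9724
  tall yellow-fruited: (106 − 94.875)² / 94.875 = 1.3045
  dwarf red-fruited: (126 − 94.875)² / 94.875 = 10.2110
  dwarf yellow-fruited: (23 − 31.625)² / 31.625 = 2.3523
χ² = 3.9724 + 1.3045 + 10.2110 + 2.3523 = 17.8402 ≈ 17.840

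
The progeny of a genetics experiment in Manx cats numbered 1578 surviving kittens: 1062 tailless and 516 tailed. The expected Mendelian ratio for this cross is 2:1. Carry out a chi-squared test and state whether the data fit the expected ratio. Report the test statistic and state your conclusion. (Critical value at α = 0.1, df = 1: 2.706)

Total ratio parts = 3. Expected numbers out of 1578:
  tailless: 1578 × 2/3 = 1052
  tailed: 1578 × 1/3 = 526
χ² = Σ (O − E)² / E
  tailless: (1062 − 1052)² / 1052 = 0.0951
  tailed: (516 − 526)² / 526 = 0.1901
χ² = 0.0951 + 0.1901 = 0.2852 ≈ 0.285
Degrees of freedom = 2 − 1 = 1; critical value at α = 0.1 is 2.706.
Since 0.285 < 2.706, we fail to reject the null hypothesis — the data are consistent with the 2:1 ratio.

0.285; consistent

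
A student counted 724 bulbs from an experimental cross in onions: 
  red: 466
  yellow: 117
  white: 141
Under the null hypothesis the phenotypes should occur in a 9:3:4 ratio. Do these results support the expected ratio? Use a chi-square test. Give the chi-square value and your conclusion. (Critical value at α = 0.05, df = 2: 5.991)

Under the 9:3:4 hypothesis (Σ ratio = 16, N = 724):
  red: 724 × 9/16 = 407.25
  yellow: 724 × 3/16 = 135.75
  white: 724 × 4/16 = 181
χ² = Σ (O − E)² / E
  red: (466 − 407.25)² / 407.25 = 8.4753
  yellow: (117 − 135.75)² / 135.75 = 2.5898
  white: (141 − 181)² / 181 = 8.8398
χ² = 8.4753 + 2.5898 + 8.8398 = 19.9049 ≈ 19.905
Degrees of freedom = 3 − 1 = 2; critical value at α = 0.05 is 5.991.
Since 19.905 > 5.991, we reject the null hypothesis — the data do not fit the 9:3:4 ratio.

19.905; not consistent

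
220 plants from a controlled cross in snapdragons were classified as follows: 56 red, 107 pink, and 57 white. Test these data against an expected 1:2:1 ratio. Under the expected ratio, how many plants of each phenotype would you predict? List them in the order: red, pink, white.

Total ratio parts = 4. Expected numbers out of 220:
  red: 220 × 1/4 = 55
  pink: 220 × 2/4 = 110
  white: 220 × 1/4 = 55

55, 110, 55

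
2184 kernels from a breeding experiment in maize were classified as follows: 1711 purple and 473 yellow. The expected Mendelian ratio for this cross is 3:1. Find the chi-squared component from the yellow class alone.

The 3:1 ratio has 4 parts, so with N = 2184 the expected counts are:
  purple: 2184 × 3/4 = 1638
  yellow: 2184 × 1/4 = 546
Contribution of yellow: (473 − 546)² / 546 = 9.7601

9.760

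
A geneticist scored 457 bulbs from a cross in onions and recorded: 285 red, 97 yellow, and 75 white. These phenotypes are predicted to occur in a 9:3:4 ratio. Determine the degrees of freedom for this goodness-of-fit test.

A goodness-of-fit test with 3 phenotype classes has df = 3 − 1 = 2.

2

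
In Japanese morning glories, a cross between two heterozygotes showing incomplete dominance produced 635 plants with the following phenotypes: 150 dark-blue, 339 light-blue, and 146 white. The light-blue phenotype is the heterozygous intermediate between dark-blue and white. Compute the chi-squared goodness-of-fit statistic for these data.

2.962

With incomplete dominance, a heterozygote × heterozygote cross gives a 1:2:1 phenotypic ratio.
The 1:2:1 ratio has 4 parts, so with N = 635 the expected counts are:
  dark-blue: 635 × 1/4 = 158.75
  light-blue: 635 × 2/4 = 317.5
  white: 635 × 1/4 = 158.75
χ² = Σ (O − E)² / E
  dark-blue: (150 − 158.75)² / 158.75 = 0.4823
  light-blue: (339 − 317.5)² / 317.5 = 1.4559
  white: (146 − 158.75)² / 158.75 = 1.0240
χ² = 0.4823 + 1.4559 + 1.0240 = 2.9622 ≈ 2.962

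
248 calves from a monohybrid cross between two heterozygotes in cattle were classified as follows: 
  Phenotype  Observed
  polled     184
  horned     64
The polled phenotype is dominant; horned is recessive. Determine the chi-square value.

For a monohybrid cross between heterozygotes with complete dominance, the expected phenotypic ratio is 3:1.
Expected counts for N = 248 under a 3:1 ratio (total parts = 4):
  polled: 248 × 3/4 = 186
  horned: 248 × 1/4 = 62
χ² = Σ (O − E)² / E
  polled: (184 − 186)² / 186 = 0.0215
  horned: (64 − 62)² / 62 = 0.0645
χ² = 0.0215 + 0.0645 = 0.086

0.086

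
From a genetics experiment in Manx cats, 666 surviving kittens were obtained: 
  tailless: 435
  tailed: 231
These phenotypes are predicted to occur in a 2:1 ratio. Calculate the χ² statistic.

0.547

Expected counts for N = 666 under a 2:1 ratio (total parts = 3):
  tailless: 666 × 2/3 = 444
  tailed: 666 × 1/3 = 222
χ² = Σ (O − E)² / E
  tailless: (435 − 444)² / 444 = 0.1824
  tailed: (231 − 222)² / 222 = 0.3649
χ² = 0.1824 + 0.3649 = 0.5473 ≈ 0.547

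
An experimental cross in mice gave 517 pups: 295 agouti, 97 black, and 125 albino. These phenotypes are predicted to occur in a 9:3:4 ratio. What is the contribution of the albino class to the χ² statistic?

The 9:3:4 ratio has 16 parts, so with N = 517 the expected counts are:
  agouti: 517 × 9/16 = 290.8125
  black: 517 × 3/16 = 96.9375
  albino: 517 × 4/16 = 129.25
Contribution of albino: (125 − 129.25)² / 129.25 = 0.1397

0.140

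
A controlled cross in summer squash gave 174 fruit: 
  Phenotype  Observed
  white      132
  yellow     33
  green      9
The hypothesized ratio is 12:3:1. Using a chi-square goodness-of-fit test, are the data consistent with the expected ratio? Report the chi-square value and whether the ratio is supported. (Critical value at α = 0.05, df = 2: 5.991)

Expected counts for N = 174 under a 12:3:1 ratio (total parts = 16):
  white: 174 × 12/16 = 130.5
  yellow: 174 × 3/16 = 32.625
  green: 174 × 1/16 = 10.875
χ² = Σ (O − E)² / E
  white: (132 − 130.5)² / 130.5 = 0.0172
  yellow: (33 − 32.625)² / 32.625 = 0.0043
  green: (9 − 10.875)² / 10.875 = 0.3233
χ² = 0.0172 + 0.0043 + 0.3233 = 0.3448 ≈ 0.345
Degrees of freedom = 3 − 1 = 2; critical value at α = 0.05 is 5.991.
Since 0.345 < 5.991, we fail to reject the null hypothesis — the data are consistent with the 12:3:1 ratio.

0.345; consistent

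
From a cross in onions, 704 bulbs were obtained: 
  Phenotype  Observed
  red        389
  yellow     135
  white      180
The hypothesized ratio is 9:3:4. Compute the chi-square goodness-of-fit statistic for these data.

The 9:3:4 ratio has 16 parts, so with N = 704 the expected counts are:
  red: 704 × 9/16 = 396
  yellow: 704 × 3/16 = 132
  white: 704 × 4/16 = 176
χ² = Σ (O − E)² / E
  red: (389 − 396)² / 396 = 0.1237
  yellow: (135 − 132)² / 132 = 0.0682
  white: (180 − 176)² / 176 = 0.0909
χ² = 0.1237 + 0.0682 + 0.0909 = 0.2828 ≈ 0.283

0.283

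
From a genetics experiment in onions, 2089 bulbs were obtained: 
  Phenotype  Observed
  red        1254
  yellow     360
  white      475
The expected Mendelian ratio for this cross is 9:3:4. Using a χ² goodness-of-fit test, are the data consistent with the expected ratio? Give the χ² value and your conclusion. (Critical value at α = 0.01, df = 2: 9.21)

12.141; not consistent

The 9:3:4 ratio has 16 parts, so with N = 2089 the expected counts are:
  red: 2089 × 9/16 = 1175.0625
  yellow: 2089 × 3/16 = 391.6875
  white: 2089 × 4/16 = 522.25
χ² = Σ (O − E)² / E
  red: (1254 − 1175.0625)² / 1175.0625 = 5.3028
  yellow: (360 − 391.6875)² / 391.6875 = 2.5635
  white: (475 − 522.25)² / 522.25 = 4.2749
χ² = 5.3028 + 2.5635 + 4.2749 = 12.1412 ≈ 12.141
Degrees of freedom = 3 − 1 = 2; critical value at α = 0.01 is 9.21.
Since 12.141 > 9.21, we reject the null hypothesis — the data do not fit the 9:3:4 ratio.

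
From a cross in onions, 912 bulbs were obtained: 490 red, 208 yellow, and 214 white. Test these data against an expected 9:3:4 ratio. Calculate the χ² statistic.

The 9:3:4 ratio has 16 parts, so with N = 912 the expected counts are:
  red: 912 × 9/16 = 513
  yellow: 912 × 3/16 = 171
  white: 912 × 4/16 = 228
χ² = Σ (O − E)² / E
  red: (490 − 513)² / 513 = 1.0312
  yellow: (208 − 171)² / 171 = 8.0058
  white: (214 − 228)² / 228 = 0.8596
χ² = 1.0312 + 8.0058 + 0.8596 = 9.8966 ≈ 9.897

9.897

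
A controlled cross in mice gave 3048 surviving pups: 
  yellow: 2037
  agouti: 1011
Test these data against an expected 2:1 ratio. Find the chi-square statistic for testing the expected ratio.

Total ratio parts = 3. Expected numbers out of 3048:
  yellow: 3048 × 2/3 = 2032
  agouti: 3048 × 1/3 = 1016
χ² = Σ (O − E)² / E
  yellow: (2037 − 2032)² / 2032 = 0.0123
  agouti: (1011 − 1016)² / 1016 = 0.0246
χ² = 0.0123 + 0.0246 = 0.0369 ≈ 0.037

0.037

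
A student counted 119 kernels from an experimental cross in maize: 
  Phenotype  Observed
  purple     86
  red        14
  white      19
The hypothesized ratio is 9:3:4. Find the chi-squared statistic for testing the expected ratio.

The 9:3:4 ratio has 16 parts, so with N = 119 the expected counts are:
  purple: 119 × 9/16 = 66.9375
  red: 119 × 3/16 = 22.3125
  white: 119 × 4/16 = 29.75
χ² = Σ (O − E)² / E
  purple: (86 − 66.9375)² / 66.9375 = 5.4286
  red: (14 − 22.3125)² / 22.3125 = 3.0968
  white: (19 − 29.75)² / 29.75 = 3.8845
χ² = 5.4286 + 3.0968 + 3.8845 = 12.4099 ≈ 12.410

12.410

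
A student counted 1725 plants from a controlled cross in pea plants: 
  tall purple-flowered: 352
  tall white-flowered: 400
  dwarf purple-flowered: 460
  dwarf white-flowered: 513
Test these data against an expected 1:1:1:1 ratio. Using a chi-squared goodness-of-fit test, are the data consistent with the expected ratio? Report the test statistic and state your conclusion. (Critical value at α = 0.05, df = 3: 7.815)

The 1:1:1:1 ratio has 4 parts, so with N = 1725 the expected counts are:
  tall purple-flowered: 1725 × 1/4 = 431.25
  tall white-flowered: 1725 × 1/4 = 431.25
  dwarf purple-flowered: 1725 × 1/4 = 431.25
  dwarf white-flowered: 1725 × 1/4 = 431.25
χ² = Σ (O − E)² / E
  tall purple-flowered: (352 − 431.25)² / 431.25 = 14.5636
  tall white-flowered: (400 − 431.25)² / 431.25 = 2.2645
  dwarf purple-flowered: (460 − 431.25)² / 431.25 = 1.9167
  dwarf white-flowered: (513 − 431.25)² / 431.25 = 15.4970
χ² = 14.5636 + 2.2645 + 1.9167 + 15.4970 = 34.2418 ≈ 34.242
Degrees of freedom = 4 − 1 = 3; critical value at α = 0.05 is 7.815.
Since 34.242 > 7.815, we reject the null hypothesis — the data do not fit the 1:1:1:1 ratio.

34.242; not consistent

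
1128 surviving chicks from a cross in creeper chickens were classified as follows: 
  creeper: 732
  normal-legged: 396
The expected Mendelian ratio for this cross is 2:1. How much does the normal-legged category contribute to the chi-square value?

Under the 2:1 hypothesis (Σ ratio = 3, N = 1128):
  creeper: 1128 × 2/3 = 752
  normal-legged: 1128 × 1/3 = 376
Contribution of normal-legged: (396 − 376)² / 376 = 1.0638

1.064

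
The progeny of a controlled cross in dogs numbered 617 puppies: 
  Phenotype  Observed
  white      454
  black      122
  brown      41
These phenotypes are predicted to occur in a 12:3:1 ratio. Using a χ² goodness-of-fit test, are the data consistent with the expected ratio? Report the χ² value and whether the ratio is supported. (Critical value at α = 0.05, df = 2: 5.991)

0.664; consistent

Expected counts for N = 617 under a 12:3:1 ratio (total parts = 16):
  white: 617 × 12/16 = 462.75
  black: 617 × 3/16 = 115.6875
  brown: 617 × 1/16 = 38.5625
χ² = Σ (O − E)² / E
  white: (454 − 462.75)² / 462.75 = 0.1655
  black: (122 − 115.6875)² / 115.6875 = 0.3444
  brown: (41 − 38.5625)² / 38.5625 = 0.1541
χ² = 0.1655 + 0.3444 + 0.1541 = 0.664
Degrees of freedom = 3 − 1 = 2; critical value at α = 0.05 is 5.991.
Since 0.664 < 5.991, we fail to reject the null hypothesis — the data are consistent with the 12:3:1 ratio.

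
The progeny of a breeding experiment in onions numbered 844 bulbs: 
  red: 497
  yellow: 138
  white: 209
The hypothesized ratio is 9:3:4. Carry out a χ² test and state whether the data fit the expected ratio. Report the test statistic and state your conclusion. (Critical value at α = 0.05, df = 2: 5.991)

3.653; consistent

The 9:3:4 ratio has 16 parts, so with N = 844 the expected counts are:
  red: 844 × 9/16 = 474.75
  yellow: 844 × 3/16 = 158.25
  white: 844 × 4/16 = 211
χ² = Σ (O − E)² / E
  red: (497 − 474.75)² / 474.75 = 1.0428
  yellow: (138 − 158.25)² / 158.25 = 2.5912
  white: (209 − 211)² / 211 = 0.0190
χ² = 1.0428 + 2.5912 + 0.0190 = 3.653
Degrees of freedom = 3 − 1 = 2; critical value at α = 0.05 is 5.991.
Since 3.653 < 5.991, we fail to reject the null hypothesis — the data are consistent with the 9:3:4 ratio.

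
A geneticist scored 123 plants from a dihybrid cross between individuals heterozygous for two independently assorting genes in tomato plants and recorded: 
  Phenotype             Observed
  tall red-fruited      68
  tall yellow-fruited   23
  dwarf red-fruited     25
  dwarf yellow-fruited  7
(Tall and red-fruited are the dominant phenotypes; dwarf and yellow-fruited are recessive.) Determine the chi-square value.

0.245

A dihybrid F₂ with independent assortment and complete dominance at both loci gives a 9:3:3:1 phenotypic ratio.
The 9:3:3:1 ratio has 16 parts, so with N = 123 the expected counts are:
  tall red-fruited: 123 × 9/16 = 69.1875
  tall yellow-fruited: 123 × 3/16 = 23.0625
  dwarf red-fruited: 123 × 3/16 = 23.0625
  dwarf yellow-fruited: 123 × 1/16 = 7.6875
χ² = Σ (O − E)² / E
  tall red-fruited: (68 − 69.1875)² / 69.1875 = 0.0204
  tall yellow-fruited: (23 − 23.0625)² / 23.0625 = 0.0002
  dwarf red-fruited: (25 − 23.0625)² / 23.0625 = 0.1628
  dwarf yellow-fruited: (7 − 7.6875)² / 7.6875 = 0.0615
χ² = 0.0204 + 0.0002 + 0.1628 + 0.0615 = 0.2449 ≈ 0.245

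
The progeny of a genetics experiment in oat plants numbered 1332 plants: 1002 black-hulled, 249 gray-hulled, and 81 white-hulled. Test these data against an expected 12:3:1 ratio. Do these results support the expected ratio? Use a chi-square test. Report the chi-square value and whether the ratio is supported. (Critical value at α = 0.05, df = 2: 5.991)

0.072; consistent

Total ratio parts = 16. Expected numbers out of 1332:
  black-hulled: 1332 × 12/16 = 999
  gray-hulled: 1332 × 3/16 = 249.75
  white-hulled: 1332 × 1/16 = 83.25
χ² = Σ (O − E)² / E
  black-hulled: (1002 − 999)² / 999 = 0.0090
  gray-hulled: (249 − 249.75)² / 249.75 = 0.0023
  white-hulled: (81 − 83.25)² / 83.25 = 0.0608
χ² = 0.0090 + 0.0023 + 0.0608 = 0.0721 ≈ 0.072
Degrees of freedom = 3 − 1 = 2; critical value at α = 0.05 is 5.991.
Since 0.072 < 5.991, we fail to reject the null hypothesis — the data are consistent with the 12:3:1 ratio.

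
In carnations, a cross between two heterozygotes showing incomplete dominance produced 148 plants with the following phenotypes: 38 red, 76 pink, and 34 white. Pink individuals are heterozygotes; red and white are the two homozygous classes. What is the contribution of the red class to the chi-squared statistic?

With incomplete dominance, a heterozygote × heterozygote cross gives a 1:2:1 phenotypic ratio.
Expected counts for N = 148 under a 1:2:1 ratio (total parts = 4):
  red: 148 × 1/4 = 37
  pink: 148 × 2/4 = 74
  white: 148 × 1/4 = 37
Contribution of red: (38 − 37)² / 37 = 0.0270

0.027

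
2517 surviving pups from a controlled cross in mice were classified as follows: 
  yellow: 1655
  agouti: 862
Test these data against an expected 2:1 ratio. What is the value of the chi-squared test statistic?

0.946

Expected counts for N = 2517 under a 2:1 ratio (total parts = 3):
  yellow: 2517 × 2/3 = 1678
  agouti: 2517 × 1/3 = 839
χ² = Σ (O − E)² / E
  yellow: (1655 − 1678)² / 1678 = 0.3153
  agouti: (862 − 839)² / 839 = 0.6305
χ² = 0.3153 + 0.6305 = 0.9458 ≈ 0.946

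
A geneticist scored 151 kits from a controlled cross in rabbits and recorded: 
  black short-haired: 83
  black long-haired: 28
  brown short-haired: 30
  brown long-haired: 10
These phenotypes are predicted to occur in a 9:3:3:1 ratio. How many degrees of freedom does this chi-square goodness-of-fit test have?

A goodness-of-fit test with 4 phenotype classes has df = 4 − 1 = 3.

3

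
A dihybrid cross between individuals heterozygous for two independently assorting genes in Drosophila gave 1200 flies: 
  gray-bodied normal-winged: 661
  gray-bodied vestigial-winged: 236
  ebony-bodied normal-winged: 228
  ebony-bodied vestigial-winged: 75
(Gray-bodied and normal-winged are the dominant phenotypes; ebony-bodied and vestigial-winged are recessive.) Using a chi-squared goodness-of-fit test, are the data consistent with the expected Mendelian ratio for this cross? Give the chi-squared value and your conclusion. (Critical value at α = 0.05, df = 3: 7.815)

A dihybrid F₂ with independent assortment and complete dominance at both loci gives a 9:3:3:1 phenotypic ratio.
Total ratio parts = 16. Expected numbers out of 1200:
  gray-bodied normal-winged: 1200 × 9/16 = 675
  gray-bodied vestigial-winged: 1200 × 3/16 = 225
  ebony-bodied normal-winged: 1200 × 3/16 = 225
  ebony-bodied vestigial-winged: 1200 × 1/16 = 75
χ² = Σ (O − E)² / E
  gray-bodied normal-winged: (661 − 675)² / 675 = 0.2904
  gray-bodied vestigial-winged: (236 − 225)² / 225 = 0.5378
  ebony-bodied normal-winged: (228 − 225)² / 225 = 0.0400
  ebony-bodied vestigial-winged: (75 − 75)² / 75 = 0.0000
χ² = 0.2904 + 0.5378 + 0.0400 + 0.0000 = 0.8682 ≈ 0.868
Degrees of freedom = 4 − 1 = 3; critical value at α = 0.05 is 7.815.
Since 0.868 < 7.815, we fail to reject the null hypothesis — the data are consistent with the 9:3:3:1 ratio.

0.868; consistent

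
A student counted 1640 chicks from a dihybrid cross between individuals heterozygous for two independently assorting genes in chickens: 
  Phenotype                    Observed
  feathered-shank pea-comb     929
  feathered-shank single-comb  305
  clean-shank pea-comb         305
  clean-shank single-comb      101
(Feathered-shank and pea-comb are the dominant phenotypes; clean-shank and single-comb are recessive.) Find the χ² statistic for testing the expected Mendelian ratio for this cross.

0.108

A dihybrid F₂ with independent assortment and complete dominance at both loci gives a 9:3:3:1 phenotypic ratio.
Total ratio parts = 16. Expected numbers out of 1640:
  feathered-shank pea-comb: 1640 × 9/16 = 922.5
  feathered-shank single-comb: 1640 × 3/16 = 307.5
  clean-shank pea-comb: 1640 × 3/16 = 307.5
  clean-shank single-comb: 1640 × 1/16 = 102.5
χ² = Σ (O − E)² / E
  feathered-shank pea-comb: (929 − 922.5)² / 922.5 = 0.0458
  feathered-shank single-comb: (305 − 307.5)² / 307.5 = 0.0203
  clean-shank pea-comb: (305 − 307.5)² / 307.5 = 0.0203
  clean-shank single-comb: (101 − 102.5)² / 102.5 = 0.0220
χ² = 0.0458 + 0.0203 + 0.0203 + 0.0220 = 0.1084 ≈ 0.108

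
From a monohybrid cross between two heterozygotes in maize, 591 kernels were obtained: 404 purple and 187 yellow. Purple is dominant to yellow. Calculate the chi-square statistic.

For a monohybrid cross between heterozygotes with complete dominance, the expected phenotypic ratio is 3:1.
The 3:1 ratio has 4 parts, so with N = 591 the expected counts are:
  purple: 591 × 3/4 = 443.25
  yellow: 591 × 1/4 = 147.75
χ² = Σ (O − E)² / E
  purple: (404 − 443.25)² / 443.25 = 3.4756
  yellow: (187 − 147.75)² / 147.75 = 10.4268
χ² = 3.4756 + 10.4268 = 13.9024 ≈ 13.902

13.902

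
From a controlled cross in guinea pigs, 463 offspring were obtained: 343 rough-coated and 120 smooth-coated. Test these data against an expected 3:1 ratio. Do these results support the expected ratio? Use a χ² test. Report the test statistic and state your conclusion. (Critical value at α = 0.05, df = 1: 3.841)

Total ratio parts = 4. Expected numbers out of 463:
  rough-coated: 463 × 3/4 = 347.25
  smooth-coated: 463 × 1/4 = 115.75
χ² = Σ (O − E)² / E
  rough-coated: (343 − 347.25)² / 347.25 = 0.0520
  smooth-coated: (120 − 115.75)² / 115.75 = 0.1560
χ² = 0.0520 + 0.1560 = 0.208
Degrees of freedom = 2 − 1 = 1; critical value at α = 0.05 is 3.841.
Since 0.208 < 3.841, we fail to reject the null hypothesis — the data are consistent with the 3:1 ratio.

0.208; consistent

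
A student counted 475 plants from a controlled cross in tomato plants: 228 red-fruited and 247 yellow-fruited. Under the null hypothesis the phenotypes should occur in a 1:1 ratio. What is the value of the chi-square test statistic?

0.760

The 1:1 ratio has 2 parts, so with N = 475 the expected counts are:
  red-fruited: 475 × 1/2 = 237.5
  yellow-fruited: 475 × 1/2 = 237.5
χ² = Σ (O − E)² / E
  red-fruited: (228 − 237.5)² / 237.5 = 0.3800
  yellow-fruited: (247 − 237.5)² / 237.5 = 0.3800
χ² = 0.3800 + 0.3800 = 0.760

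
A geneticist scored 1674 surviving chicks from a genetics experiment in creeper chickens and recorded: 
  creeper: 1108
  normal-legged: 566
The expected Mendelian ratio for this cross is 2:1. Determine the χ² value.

0.172

Expected counts for N = 1674 under a 2:1 ratio (total parts = 3):
  creeper: 1674 × 2/3 = 1116
  normal-legged: 1674 × 1/3 = 558
χ² = Σ (O − E)² / E
  creeper: (1108 − 1116)² / 1116 = 0.0573
  normal-legged: (566 − 558)² / 558 = 0.1147
χ² = 0.0573 + 0.1147 = 0.172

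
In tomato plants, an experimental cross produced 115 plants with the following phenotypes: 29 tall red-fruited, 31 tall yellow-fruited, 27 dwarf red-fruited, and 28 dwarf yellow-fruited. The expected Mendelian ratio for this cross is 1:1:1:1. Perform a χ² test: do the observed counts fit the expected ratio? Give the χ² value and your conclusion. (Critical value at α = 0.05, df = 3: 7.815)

0.304; consistent

Expected counts for N = 115 under a 1:1:1:1 ratio (total parts = 4):
  tall red-fruited: 115 × 1/4 = 28.75
  tall yellow-fruited: 115 × 1/4 = 28.75
  dwarf red-fruited: 115 × 1/4 = 28.75
  dwarf yellow-fruited: 115 × 1/4 = 28.75
χ² = Σ (O − E)² / E
  tall red-fruited: (29 − 28.75)² / 28.75 = 0.0022
  tall yellow-fruited: (31 − 28.75)² / 28.75 = 0.1761
  dwarf red-fruited: (27 − 28.75)² / 28.75 = 0.1065
  dwarf yellow-fruited: (28 − 28.75)² / 28.75 = 0.0196
χ² = 0.0022 + 0.1761 + 0.1065 + 0.0196 = 0.3044 ≈ 0.304
Degrees of freedom = 4 − 1 = 3; critical value at α = 0.05 is 7.815.
Since 0.304 < 7.815, we fail to reject the null hypothesis — the data are consistent with the 1:1:1:1 ratio.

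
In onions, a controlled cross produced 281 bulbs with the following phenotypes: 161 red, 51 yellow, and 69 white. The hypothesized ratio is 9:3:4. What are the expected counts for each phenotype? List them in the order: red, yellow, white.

158.0625, 52.6875, 70.25

Under the 9:3:4 hypothesis (Σ ratio = 16, N = 281):
  red: 281 × 9/16 = 158.0625
  yellow: 281 × 3/16 = 52.6875
  white: 281 × 4/16 = 70.25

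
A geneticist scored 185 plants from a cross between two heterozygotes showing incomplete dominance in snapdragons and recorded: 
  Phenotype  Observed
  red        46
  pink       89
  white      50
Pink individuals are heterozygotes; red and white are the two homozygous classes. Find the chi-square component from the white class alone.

0.304

With incomplete dominance, a heterozygote × heterozygote cross gives a 1:2:1 phenotypic ratio.
Expected counts for N = 185 under a 1:2:1 ratio (total parts = 4):
  red: 185 × 1/4 = 46.25
  pink: 185 × 2/4 = 92.5
  white: 185 × 1/4 = 46.25
Contribution of white: (50 − 46.25)² / 46.25 = 0.3041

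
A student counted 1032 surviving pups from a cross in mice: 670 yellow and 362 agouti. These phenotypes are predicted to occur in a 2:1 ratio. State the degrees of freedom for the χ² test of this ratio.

A goodness-of-fit test with 2 phenotype classes has df = 2 − 1 = 1.

1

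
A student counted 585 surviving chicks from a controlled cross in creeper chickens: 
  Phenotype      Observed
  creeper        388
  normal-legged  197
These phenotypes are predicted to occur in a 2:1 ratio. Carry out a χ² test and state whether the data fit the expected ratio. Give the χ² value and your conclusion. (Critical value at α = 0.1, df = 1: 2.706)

The 2:1 ratio has 3 parts, so with N = 585 the expected counts are:
  creeper: 585 × 2/3 = 390
  normal-legged: 585 × 1/3 = 195
χ² = Σ (O − E)² / E
  creeper: (388 − 390)² / 390 = 0.0103
  normal-legged: (197 − 195)² / 195 = 0.0205
χ² = 0.0103 + 0.0205 = 0.0308 ≈ 0.031
Degrees of freedom = 2 − 1 = 1; critical value at α = 0.1 is 2.706.
Since 0.031 < 2.706, we fail to reject the null hypothesis — the data are consistent with the 2:1 ratio.

0.031; consistent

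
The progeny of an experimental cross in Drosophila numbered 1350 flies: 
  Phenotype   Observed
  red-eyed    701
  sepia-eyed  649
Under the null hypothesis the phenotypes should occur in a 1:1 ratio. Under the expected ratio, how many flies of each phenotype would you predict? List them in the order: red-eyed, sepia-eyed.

Expected counts for N = 1350 under a 1:1 ratio (total parts = 2):
  red-eyed: 1350 × 1/2 = 675
  sepia-eyed: 1350 × 1/2 = 675

675, 675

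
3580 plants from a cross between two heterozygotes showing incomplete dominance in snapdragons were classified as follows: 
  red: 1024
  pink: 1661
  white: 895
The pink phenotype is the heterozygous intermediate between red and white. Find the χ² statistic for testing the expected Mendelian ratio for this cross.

With incomplete dominance, a heterozygote × heterozygote cross gives a 1:2:1 phenotypic ratio.
The 1:2:1 ratio has 4 parts, so with N = 3580 the expected counts are:
  red: 3580 × 1/4 = 895
  pink: 3580 × 2/4 = 1790
  white: 3580 × 1/4 = 895
χ² = Σ (O − E)² / E
  red: (1024 − 895)² / 895 = 18.5933
  pink: (1661 − 1790)² / 1790 = 9.2966
  white: (895 − 895)² / 895 = 0.0000
χ² = 18.5933 + 9.2966 + 0.0000 = 27.8899 ≈ 27.890

27.890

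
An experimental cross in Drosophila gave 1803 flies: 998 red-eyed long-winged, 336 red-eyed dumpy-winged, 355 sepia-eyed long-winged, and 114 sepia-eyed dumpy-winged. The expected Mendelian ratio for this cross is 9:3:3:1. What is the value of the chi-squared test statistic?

1.135

Expected counts for N = 1803 under a 9:3:3:1 ratio (total parts = 16):
  red-eyed long-winged: 1803 × 9/16 = 1014.1875
  red-eyed dumpy-winged: 1803 × 3/16 = 338.0625
  sepia-eyed long-winged: 1803 × 3/16 = 338.0625
  sepia-eyed dumpy-winged: 1803 × 1/16 = 112.6875
χ² = Σ (O − E)² / E
  red-eyed long-winged: (998 − 1014.1875)² / 1014.1875 = 0.2584
  red-eyed dumpy-winged: (336 − 338.0625)² / 338.0625 = 0.0126
  sepia-eyed long-winged: (355 − 338.0625)² / 338.0625 = 0.8486
  sepia-eyed dumpy-winged: (114 − 112.6875)² / 112.6875 = 0.0153
χ² = 0.2584 + 0.0126 + 0.8486 + 0.0153 = 1.1349 ≈ 1.135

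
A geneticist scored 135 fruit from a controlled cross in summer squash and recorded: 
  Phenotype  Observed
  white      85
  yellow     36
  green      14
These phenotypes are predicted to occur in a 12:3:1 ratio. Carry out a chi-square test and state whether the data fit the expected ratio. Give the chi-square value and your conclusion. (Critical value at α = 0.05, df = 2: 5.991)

10.788; not consistent

The 12:3:1 ratio has 16 parts, so with N = 135 the expected counts are:
  white: 135 × 12/16 = 101.25
  yellow: 135 × 3/16 = 25.3125
  green: 135 × 1/16 = 8.4375
χ² = Σ (O − E)² / E
  white: (85 − 101.25)² / 101.25 = 2.6080
  yellow: (36 − 25.3125)² / 25.3125 = 4.5125
  green: (14 − 8.4375)² / 8.4375 = 3.6671
χ² = 2.6080 + 4.5125 + 3.6671 = 10.7876 ≈ 10.788
Degrees of freedom = 3 − 1 = 2; critical value at α = 0.05 is 5.991.
Since 10.788 > 5.991, we reject the null hypothesis — the data do not fit the 12:3:1 ratio.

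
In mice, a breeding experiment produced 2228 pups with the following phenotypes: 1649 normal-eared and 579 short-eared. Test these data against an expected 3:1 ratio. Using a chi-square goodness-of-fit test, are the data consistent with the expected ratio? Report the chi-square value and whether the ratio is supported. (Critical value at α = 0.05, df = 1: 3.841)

1.159; consistent

The 3:1 ratio has 4 parts, so with N = 2228 the expected counts are:
  normal-eared: 2228 × 3/4 = 1671
  short-eared: 2228 × 1/4 = 557
χ² = Σ (O − E)² / E
  normal-eared: (1649 − 1671)² / 1671 = 0.2896
  short-eared: (579 − 557)² / 557 = 0.8689
χ² = 0.2896 + 0.8689 = 1.1585 ≈ 1.159
Degrees of freedom = 2 − 1 = 1; critical value at α = 0.05 is 3.841.
Since 1.159 < 3.841, we fail to reject the null hypothesis — the data are consistent with the 3:1 ratio.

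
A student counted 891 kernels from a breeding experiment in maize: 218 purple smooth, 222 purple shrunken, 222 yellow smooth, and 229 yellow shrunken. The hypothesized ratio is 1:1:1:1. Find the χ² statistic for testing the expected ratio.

0.282

Under the 1:1:1:1 hypothesis (Σ ratio = 4, N = 891):
  purple smooth: 891 × 1/4 = 222.75
  purple shrunken: 891 × 1/4 = 222.75
  yellow smooth: 891 × 1/4 = 222.75
  yellow shrunken: 891 × 1/4 = 222.75
χ² = Σ (O − E)² / E
  purple smooth: (218 − 222.75)² / 222.75 = 0.1013
  purple shrunken: (222 − 222.75)² / 222.75 = 0.0025
  yellow smooth: (222 − 222.75)² / 222.75 = 0.0025
  yellow shrunken: (229 − 222.75)² / 222.75 = 0.1754
χ² = 0.1013 + 0.0025 + 0.0025 + 0.1754 = 0.2817 ≈ 0.282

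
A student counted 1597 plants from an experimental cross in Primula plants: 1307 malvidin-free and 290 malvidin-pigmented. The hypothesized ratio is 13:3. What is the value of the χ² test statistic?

Expected counts for N = 1597 under a 13:3 ratio (total parts = 16):
  malvidin-free: 1597 × 13/16 = 1297.5625
  malvidin-pigmented: 1597 × 3/16 = 299.4375
χ² = Σ (O − E)² / E
  malvidin-free: (1307 − 1297.5625)² / 1297.5625 = 0.0686
  malvidin-pigmented: (290 − 299.4375)² / 299.4375 = 0.2974
χ² = 0.0686 + 0.2974 = 0.366

0.366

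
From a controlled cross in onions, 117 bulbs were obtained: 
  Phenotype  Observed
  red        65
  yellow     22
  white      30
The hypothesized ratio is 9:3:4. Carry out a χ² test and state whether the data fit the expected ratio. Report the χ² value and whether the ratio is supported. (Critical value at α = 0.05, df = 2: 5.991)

0.029; consistent

Expected counts for N = 117 under a 9:3:4 ratio (total parts = 16):
  red: 117 × 9/16 = 65.8125
  yellow: 117 × 3/16 = 21.9375
  white: 117 × 4/16 = 29.25
χ² = Σ (O − E)² / E
  red: (65 − 65.8125)² / 65.8125 = 0.0100
  yellow: (22 − 21.9375)² / 21.9375 = 0.0002
  white: (30 − 29.25)² / 29.25 = 0.0192
χ² = 0.0100 + 0.0002 + 0.0192 = 0.0294 ≈ 0.029
Degrees of freedom = 3 − 1 = 2; critical value at α = 0.05 is 5.991.
Since 0.029 < 5.991, we fail to reject the null hypothesis — the data are consistent with the 9:3:4 ratio.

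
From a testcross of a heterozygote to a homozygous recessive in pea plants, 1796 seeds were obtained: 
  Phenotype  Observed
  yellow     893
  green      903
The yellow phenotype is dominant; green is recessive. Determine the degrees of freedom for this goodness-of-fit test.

A testcross of a heterozygote (Aa × aa) gives a 1:1 phenotypic ratio.
A goodness-of-fit test with 2 phenotype classes has df = 2 − 1 = 1.

1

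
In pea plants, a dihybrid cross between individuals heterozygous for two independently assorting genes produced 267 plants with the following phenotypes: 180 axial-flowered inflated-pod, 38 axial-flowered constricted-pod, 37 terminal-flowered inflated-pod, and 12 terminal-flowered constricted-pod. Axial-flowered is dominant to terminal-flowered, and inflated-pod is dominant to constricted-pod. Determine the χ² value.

A dihybrid F₂ with independent assortment and complete dominance at both loci gives a 9:3:3:1 phenotypic ratio.
Total ratio parts = 16. Expected numbers out of 267:
  axial-flowered inflated-pod: 267 × 9/16 = 150.1875
  axial-flowered constricted-pod: 267 × 3/16 = 50.0625
  terminal-flowered inflated-pod: 267 × 3/16 = 50.0625
  terminal-flowered constricted-pod: 267 × 1/16 = 16.6875
χ² = Σ (O − E)² / E
  axial-flowered inflated-pod: (180 − 150.1875)² / 150.1875 = 5.9178
  axial-flowered constricted-pod: (38 − 50.0625)² / 50.0625 = 2.9064
  terminal-flowered inflated-pod: (37 − 50.0625)² / 50.0625 = 3.4083
  terminal-flowered constricted-pod: (12 − 16.6875)² / 16.6875 = 1.3167
χ² = 5.9178 + 2.9064 + 3.4083 + 1.3167 = 13.5492 ≈ 13.549

13.549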